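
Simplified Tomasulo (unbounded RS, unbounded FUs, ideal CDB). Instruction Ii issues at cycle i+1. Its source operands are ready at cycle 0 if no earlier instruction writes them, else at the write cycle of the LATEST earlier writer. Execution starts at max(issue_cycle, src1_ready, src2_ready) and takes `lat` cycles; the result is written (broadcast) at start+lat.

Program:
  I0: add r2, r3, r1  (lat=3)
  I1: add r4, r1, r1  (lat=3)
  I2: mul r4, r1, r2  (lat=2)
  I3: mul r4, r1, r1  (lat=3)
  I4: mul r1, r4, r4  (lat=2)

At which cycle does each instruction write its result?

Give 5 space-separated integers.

I0 add r2: issue@1 deps=(None,None) exec_start@1 write@4
I1 add r4: issue@2 deps=(None,None) exec_start@2 write@5
I2 mul r4: issue@3 deps=(None,0) exec_start@4 write@6
I3 mul r4: issue@4 deps=(None,None) exec_start@4 write@7
I4 mul r1: issue@5 deps=(3,3) exec_start@7 write@9

Answer: 4 5 6 7 9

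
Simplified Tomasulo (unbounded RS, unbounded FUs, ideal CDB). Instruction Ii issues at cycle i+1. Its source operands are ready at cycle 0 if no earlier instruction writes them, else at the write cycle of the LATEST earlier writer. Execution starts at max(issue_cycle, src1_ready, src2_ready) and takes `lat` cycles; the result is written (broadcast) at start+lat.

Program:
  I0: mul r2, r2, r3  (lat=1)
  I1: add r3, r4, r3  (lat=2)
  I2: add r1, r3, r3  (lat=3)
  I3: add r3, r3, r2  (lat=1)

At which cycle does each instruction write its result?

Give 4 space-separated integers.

Answer: 2 4 7 5

Derivation:
I0 mul r2: issue@1 deps=(None,None) exec_start@1 write@2
I1 add r3: issue@2 deps=(None,None) exec_start@2 write@4
I2 add r1: issue@3 deps=(1,1) exec_start@4 write@7
I3 add r3: issue@4 deps=(1,0) exec_start@4 write@5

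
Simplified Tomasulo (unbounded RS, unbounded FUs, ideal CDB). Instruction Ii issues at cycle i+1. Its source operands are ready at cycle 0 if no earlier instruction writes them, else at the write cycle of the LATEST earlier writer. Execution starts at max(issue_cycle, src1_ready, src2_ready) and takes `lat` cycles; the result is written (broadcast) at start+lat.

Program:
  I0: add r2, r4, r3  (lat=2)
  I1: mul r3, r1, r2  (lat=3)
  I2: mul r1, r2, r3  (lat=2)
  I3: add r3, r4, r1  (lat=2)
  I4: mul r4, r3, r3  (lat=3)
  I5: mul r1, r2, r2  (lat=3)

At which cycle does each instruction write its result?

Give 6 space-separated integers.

Answer: 3 6 8 10 13 9

Derivation:
I0 add r2: issue@1 deps=(None,None) exec_start@1 write@3
I1 mul r3: issue@2 deps=(None,0) exec_start@3 write@6
I2 mul r1: issue@3 deps=(0,1) exec_start@6 write@8
I3 add r3: issue@4 deps=(None,2) exec_start@8 write@10
I4 mul r4: issue@5 deps=(3,3) exec_start@10 write@13
I5 mul r1: issue@6 deps=(0,0) exec_start@6 write@9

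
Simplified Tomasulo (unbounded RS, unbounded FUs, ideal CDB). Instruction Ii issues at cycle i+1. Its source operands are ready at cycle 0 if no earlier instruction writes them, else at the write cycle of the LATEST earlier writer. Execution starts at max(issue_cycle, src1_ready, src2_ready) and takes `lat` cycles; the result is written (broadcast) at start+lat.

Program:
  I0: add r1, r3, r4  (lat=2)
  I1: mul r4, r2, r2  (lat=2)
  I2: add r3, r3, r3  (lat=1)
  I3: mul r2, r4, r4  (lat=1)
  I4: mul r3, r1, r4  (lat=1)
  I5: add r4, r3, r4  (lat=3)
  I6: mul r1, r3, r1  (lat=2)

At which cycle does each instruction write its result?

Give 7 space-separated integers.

I0 add r1: issue@1 deps=(None,None) exec_start@1 write@3
I1 mul r4: issue@2 deps=(None,None) exec_start@2 write@4
I2 add r3: issue@3 deps=(None,None) exec_start@3 write@4
I3 mul r2: issue@4 deps=(1,1) exec_start@4 write@5
I4 mul r3: issue@5 deps=(0,1) exec_start@5 write@6
I5 add r4: issue@6 deps=(4,1) exec_start@6 write@9
I6 mul r1: issue@7 deps=(4,0) exec_start@7 write@9

Answer: 3 4 4 5 6 9 9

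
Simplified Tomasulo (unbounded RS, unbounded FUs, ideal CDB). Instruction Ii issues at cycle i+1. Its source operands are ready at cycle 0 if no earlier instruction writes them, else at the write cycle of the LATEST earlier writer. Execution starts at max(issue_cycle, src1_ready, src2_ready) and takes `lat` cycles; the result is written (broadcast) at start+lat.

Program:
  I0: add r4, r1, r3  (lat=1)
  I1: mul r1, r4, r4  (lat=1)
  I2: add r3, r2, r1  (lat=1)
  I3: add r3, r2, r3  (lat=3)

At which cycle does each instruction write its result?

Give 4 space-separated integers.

I0 add r4: issue@1 deps=(None,None) exec_start@1 write@2
I1 mul r1: issue@2 deps=(0,0) exec_start@2 write@3
I2 add r3: issue@3 deps=(None,1) exec_start@3 write@4
I3 add r3: issue@4 deps=(None,2) exec_start@4 write@7

Answer: 2 3 4 7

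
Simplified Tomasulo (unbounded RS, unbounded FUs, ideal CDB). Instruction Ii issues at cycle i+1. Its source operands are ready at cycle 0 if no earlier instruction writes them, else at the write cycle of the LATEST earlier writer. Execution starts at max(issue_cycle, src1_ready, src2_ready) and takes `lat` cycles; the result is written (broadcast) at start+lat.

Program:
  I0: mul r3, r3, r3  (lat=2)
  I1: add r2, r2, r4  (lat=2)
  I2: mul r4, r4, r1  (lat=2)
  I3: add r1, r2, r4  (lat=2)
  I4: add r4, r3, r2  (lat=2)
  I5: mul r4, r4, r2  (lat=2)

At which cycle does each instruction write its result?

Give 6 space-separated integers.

Answer: 3 4 5 7 7 9

Derivation:
I0 mul r3: issue@1 deps=(None,None) exec_start@1 write@3
I1 add r2: issue@2 deps=(None,None) exec_start@2 write@4
I2 mul r4: issue@3 deps=(None,None) exec_start@3 write@5
I3 add r1: issue@4 deps=(1,2) exec_start@5 write@7
I4 add r4: issue@5 deps=(0,1) exec_start@5 write@7
I5 mul r4: issue@6 deps=(4,1) exec_start@7 write@9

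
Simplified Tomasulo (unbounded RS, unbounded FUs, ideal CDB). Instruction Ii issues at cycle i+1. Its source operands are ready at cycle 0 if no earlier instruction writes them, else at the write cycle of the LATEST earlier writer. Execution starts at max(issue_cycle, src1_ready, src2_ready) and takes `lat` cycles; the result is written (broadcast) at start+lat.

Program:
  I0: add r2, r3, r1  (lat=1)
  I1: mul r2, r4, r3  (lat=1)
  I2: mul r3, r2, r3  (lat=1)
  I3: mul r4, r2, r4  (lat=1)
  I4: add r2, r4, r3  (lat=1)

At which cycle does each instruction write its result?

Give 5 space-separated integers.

I0 add r2: issue@1 deps=(None,None) exec_start@1 write@2
I1 mul r2: issue@2 deps=(None,None) exec_start@2 write@3
I2 mul r3: issue@3 deps=(1,None) exec_start@3 write@4
I3 mul r4: issue@4 deps=(1,None) exec_start@4 write@5
I4 add r2: issue@5 deps=(3,2) exec_start@5 write@6

Answer: 2 3 4 5 6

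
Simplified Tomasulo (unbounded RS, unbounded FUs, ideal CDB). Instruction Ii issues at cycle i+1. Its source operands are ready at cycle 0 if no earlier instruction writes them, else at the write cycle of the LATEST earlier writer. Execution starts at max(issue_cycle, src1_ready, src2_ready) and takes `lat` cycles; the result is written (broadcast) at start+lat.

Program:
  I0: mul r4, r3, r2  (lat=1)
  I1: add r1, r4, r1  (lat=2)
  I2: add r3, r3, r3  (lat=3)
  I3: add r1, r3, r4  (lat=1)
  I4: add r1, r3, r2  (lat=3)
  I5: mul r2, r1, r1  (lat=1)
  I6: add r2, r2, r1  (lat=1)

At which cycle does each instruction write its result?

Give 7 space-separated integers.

Answer: 2 4 6 7 9 10 11

Derivation:
I0 mul r4: issue@1 deps=(None,None) exec_start@1 write@2
I1 add r1: issue@2 deps=(0,None) exec_start@2 write@4
I2 add r3: issue@3 deps=(None,None) exec_start@3 write@6
I3 add r1: issue@4 deps=(2,0) exec_start@6 write@7
I4 add r1: issue@5 deps=(2,None) exec_start@6 write@9
I5 mul r2: issue@6 deps=(4,4) exec_start@9 write@10
I6 add r2: issue@7 deps=(5,4) exec_start@10 write@11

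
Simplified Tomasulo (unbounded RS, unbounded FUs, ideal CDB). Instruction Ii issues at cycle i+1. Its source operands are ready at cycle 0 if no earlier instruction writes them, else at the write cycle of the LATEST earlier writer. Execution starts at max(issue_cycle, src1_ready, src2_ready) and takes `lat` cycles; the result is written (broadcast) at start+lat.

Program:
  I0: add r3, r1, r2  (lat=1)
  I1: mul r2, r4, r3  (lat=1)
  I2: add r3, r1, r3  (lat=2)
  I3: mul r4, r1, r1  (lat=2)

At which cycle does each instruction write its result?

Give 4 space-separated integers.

I0 add r3: issue@1 deps=(None,None) exec_start@1 write@2
I1 mul r2: issue@2 deps=(None,0) exec_start@2 write@3
I2 add r3: issue@3 deps=(None,0) exec_start@3 write@5
I3 mul r4: issue@4 deps=(None,None) exec_start@4 write@6

Answer: 2 3 5 6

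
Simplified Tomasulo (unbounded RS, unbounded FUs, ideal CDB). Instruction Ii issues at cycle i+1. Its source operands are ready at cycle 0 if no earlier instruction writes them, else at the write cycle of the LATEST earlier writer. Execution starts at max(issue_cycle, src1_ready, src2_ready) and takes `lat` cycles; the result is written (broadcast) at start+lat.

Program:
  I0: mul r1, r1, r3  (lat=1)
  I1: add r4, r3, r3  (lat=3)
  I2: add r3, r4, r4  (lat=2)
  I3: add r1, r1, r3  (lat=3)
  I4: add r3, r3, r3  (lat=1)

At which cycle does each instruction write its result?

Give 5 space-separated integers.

I0 mul r1: issue@1 deps=(None,None) exec_start@1 write@2
I1 add r4: issue@2 deps=(None,None) exec_start@2 write@5
I2 add r3: issue@3 deps=(1,1) exec_start@5 write@7
I3 add r1: issue@4 deps=(0,2) exec_start@7 write@10
I4 add r3: issue@5 deps=(2,2) exec_start@7 write@8

Answer: 2 5 7 10 8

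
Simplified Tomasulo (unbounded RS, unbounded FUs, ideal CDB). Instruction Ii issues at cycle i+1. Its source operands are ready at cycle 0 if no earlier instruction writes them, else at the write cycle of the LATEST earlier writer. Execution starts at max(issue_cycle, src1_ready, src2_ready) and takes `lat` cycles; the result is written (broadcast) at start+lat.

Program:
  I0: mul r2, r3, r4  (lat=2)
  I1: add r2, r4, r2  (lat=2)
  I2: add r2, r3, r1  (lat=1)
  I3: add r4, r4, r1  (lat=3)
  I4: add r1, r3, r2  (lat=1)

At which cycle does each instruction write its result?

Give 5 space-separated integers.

I0 mul r2: issue@1 deps=(None,None) exec_start@1 write@3
I1 add r2: issue@2 deps=(None,0) exec_start@3 write@5
I2 add r2: issue@3 deps=(None,None) exec_start@3 write@4
I3 add r4: issue@4 deps=(None,None) exec_start@4 write@7
I4 add r1: issue@5 deps=(None,2) exec_start@5 write@6

Answer: 3 5 4 7 6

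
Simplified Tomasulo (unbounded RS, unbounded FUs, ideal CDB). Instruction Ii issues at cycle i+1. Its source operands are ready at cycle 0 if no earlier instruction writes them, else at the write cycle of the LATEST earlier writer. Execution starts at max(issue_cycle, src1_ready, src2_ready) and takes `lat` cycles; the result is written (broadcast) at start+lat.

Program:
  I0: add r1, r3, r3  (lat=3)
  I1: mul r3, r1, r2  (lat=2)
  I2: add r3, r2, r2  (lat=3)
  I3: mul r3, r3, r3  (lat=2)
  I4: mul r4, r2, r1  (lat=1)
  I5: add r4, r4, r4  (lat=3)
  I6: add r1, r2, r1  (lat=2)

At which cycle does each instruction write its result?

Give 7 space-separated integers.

I0 add r1: issue@1 deps=(None,None) exec_start@1 write@4
I1 mul r3: issue@2 deps=(0,None) exec_start@4 write@6
I2 add r3: issue@3 deps=(None,None) exec_start@3 write@6
I3 mul r3: issue@4 deps=(2,2) exec_start@6 write@8
I4 mul r4: issue@5 deps=(None,0) exec_start@5 write@6
I5 add r4: issue@6 deps=(4,4) exec_start@6 write@9
I6 add r1: issue@7 deps=(None,0) exec_start@7 write@9

Answer: 4 6 6 8 6 9 9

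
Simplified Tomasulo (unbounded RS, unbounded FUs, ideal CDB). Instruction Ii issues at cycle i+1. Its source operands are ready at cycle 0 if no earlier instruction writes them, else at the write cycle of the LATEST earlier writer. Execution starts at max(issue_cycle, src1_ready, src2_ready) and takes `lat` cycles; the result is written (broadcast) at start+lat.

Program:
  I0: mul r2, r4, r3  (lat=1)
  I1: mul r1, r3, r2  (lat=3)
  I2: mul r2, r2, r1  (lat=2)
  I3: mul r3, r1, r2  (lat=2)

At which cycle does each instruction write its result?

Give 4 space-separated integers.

I0 mul r2: issue@1 deps=(None,None) exec_start@1 write@2
I1 mul r1: issue@2 deps=(None,0) exec_start@2 write@5
I2 mul r2: issue@3 deps=(0,1) exec_start@5 write@7
I3 mul r3: issue@4 deps=(1,2) exec_start@7 write@9

Answer: 2 5 7 9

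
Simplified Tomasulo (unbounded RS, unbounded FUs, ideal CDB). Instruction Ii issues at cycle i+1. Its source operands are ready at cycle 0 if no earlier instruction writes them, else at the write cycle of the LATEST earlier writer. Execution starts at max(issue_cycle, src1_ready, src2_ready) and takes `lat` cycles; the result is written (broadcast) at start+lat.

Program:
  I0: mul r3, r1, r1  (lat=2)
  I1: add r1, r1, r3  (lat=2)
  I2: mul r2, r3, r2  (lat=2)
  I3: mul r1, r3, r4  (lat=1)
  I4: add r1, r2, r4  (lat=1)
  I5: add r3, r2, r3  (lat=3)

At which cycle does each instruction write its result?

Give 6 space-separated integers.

Answer: 3 5 5 5 6 9

Derivation:
I0 mul r3: issue@1 deps=(None,None) exec_start@1 write@3
I1 add r1: issue@2 deps=(None,0) exec_start@3 write@5
I2 mul r2: issue@3 deps=(0,None) exec_start@3 write@5
I3 mul r1: issue@4 deps=(0,None) exec_start@4 write@5
I4 add r1: issue@5 deps=(2,None) exec_start@5 write@6
I5 add r3: issue@6 deps=(2,0) exec_start@6 write@9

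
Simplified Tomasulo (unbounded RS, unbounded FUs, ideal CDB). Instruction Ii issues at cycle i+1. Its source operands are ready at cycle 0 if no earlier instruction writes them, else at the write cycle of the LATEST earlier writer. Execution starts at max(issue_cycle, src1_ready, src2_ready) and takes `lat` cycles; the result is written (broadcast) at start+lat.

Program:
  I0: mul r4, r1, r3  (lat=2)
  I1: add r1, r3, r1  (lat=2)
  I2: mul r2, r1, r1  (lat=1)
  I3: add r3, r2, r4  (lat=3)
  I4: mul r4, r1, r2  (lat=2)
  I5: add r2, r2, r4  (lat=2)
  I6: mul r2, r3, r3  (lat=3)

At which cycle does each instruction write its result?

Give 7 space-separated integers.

I0 mul r4: issue@1 deps=(None,None) exec_start@1 write@3
I1 add r1: issue@2 deps=(None,None) exec_start@2 write@4
I2 mul r2: issue@3 deps=(1,1) exec_start@4 write@5
I3 add r3: issue@4 deps=(2,0) exec_start@5 write@8
I4 mul r4: issue@5 deps=(1,2) exec_start@5 write@7
I5 add r2: issue@6 deps=(2,4) exec_start@7 write@9
I6 mul r2: issue@7 deps=(3,3) exec_start@8 write@11

Answer: 3 4 5 8 7 9 11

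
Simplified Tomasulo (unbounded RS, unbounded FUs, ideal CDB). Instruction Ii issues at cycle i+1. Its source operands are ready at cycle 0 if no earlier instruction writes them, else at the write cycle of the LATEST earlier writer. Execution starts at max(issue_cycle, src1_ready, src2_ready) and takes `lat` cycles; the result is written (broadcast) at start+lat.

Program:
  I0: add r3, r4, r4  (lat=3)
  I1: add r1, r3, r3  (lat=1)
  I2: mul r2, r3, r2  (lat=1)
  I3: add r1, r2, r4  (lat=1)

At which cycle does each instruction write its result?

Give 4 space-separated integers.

Answer: 4 5 5 6

Derivation:
I0 add r3: issue@1 deps=(None,None) exec_start@1 write@4
I1 add r1: issue@2 deps=(0,0) exec_start@4 write@5
I2 mul r2: issue@3 deps=(0,None) exec_start@4 write@5
I3 add r1: issue@4 deps=(2,None) exec_start@5 write@6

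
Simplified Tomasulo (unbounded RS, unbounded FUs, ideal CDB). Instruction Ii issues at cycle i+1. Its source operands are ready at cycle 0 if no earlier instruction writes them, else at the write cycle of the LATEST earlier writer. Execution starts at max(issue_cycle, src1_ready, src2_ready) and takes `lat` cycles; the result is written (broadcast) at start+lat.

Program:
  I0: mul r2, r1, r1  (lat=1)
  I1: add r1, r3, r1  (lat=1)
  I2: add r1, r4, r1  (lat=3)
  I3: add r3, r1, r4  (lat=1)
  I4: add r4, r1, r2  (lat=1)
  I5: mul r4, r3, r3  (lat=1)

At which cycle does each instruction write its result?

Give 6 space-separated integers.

I0 mul r2: issue@1 deps=(None,None) exec_start@1 write@2
I1 add r1: issue@2 deps=(None,None) exec_start@2 write@3
I2 add r1: issue@3 deps=(None,1) exec_start@3 write@6
I3 add r3: issue@4 deps=(2,None) exec_start@6 write@7
I4 add r4: issue@5 deps=(2,0) exec_start@6 write@7
I5 mul r4: issue@6 deps=(3,3) exec_start@7 write@8

Answer: 2 3 6 7 7 8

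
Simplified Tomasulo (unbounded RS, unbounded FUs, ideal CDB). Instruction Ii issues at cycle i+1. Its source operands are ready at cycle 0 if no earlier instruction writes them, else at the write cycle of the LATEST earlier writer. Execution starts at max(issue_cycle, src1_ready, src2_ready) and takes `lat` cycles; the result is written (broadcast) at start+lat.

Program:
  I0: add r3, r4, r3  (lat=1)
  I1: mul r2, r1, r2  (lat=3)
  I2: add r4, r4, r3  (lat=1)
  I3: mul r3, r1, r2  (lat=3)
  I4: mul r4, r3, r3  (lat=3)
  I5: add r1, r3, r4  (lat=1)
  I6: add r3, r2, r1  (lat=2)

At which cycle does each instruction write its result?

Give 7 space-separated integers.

Answer: 2 5 4 8 11 12 14

Derivation:
I0 add r3: issue@1 deps=(None,None) exec_start@1 write@2
I1 mul r2: issue@2 deps=(None,None) exec_start@2 write@5
I2 add r4: issue@3 deps=(None,0) exec_start@3 write@4
I3 mul r3: issue@4 deps=(None,1) exec_start@5 write@8
I4 mul r4: issue@5 deps=(3,3) exec_start@8 write@11
I5 add r1: issue@6 deps=(3,4) exec_start@11 write@12
I6 add r3: issue@7 deps=(1,5) exec_start@12 write@14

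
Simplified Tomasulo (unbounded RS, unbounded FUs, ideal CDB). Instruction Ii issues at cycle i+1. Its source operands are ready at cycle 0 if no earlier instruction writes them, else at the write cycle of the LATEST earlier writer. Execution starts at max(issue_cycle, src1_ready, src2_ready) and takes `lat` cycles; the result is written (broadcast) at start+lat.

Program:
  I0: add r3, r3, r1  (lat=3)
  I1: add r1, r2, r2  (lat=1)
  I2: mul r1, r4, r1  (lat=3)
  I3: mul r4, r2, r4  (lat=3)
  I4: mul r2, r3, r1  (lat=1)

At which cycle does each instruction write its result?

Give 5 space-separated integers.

Answer: 4 3 6 7 7

Derivation:
I0 add r3: issue@1 deps=(None,None) exec_start@1 write@4
I1 add r1: issue@2 deps=(None,None) exec_start@2 write@3
I2 mul r1: issue@3 deps=(None,1) exec_start@3 write@6
I3 mul r4: issue@4 deps=(None,None) exec_start@4 write@7
I4 mul r2: issue@5 deps=(0,2) exec_start@6 write@7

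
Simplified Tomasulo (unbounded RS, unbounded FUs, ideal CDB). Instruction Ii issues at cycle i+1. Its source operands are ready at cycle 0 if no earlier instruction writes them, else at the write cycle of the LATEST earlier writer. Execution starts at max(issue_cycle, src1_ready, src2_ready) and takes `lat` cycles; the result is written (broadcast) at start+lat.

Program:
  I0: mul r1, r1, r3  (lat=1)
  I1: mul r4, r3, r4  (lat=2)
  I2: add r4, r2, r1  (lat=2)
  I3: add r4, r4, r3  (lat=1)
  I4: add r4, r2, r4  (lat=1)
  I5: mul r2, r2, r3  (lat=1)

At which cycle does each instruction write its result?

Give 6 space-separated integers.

Answer: 2 4 5 6 7 7

Derivation:
I0 mul r1: issue@1 deps=(None,None) exec_start@1 write@2
I1 mul r4: issue@2 deps=(None,None) exec_start@2 write@4
I2 add r4: issue@3 deps=(None,0) exec_start@3 write@5
I3 add r4: issue@4 deps=(2,None) exec_start@5 write@6
I4 add r4: issue@5 deps=(None,3) exec_start@6 write@7
I5 mul r2: issue@6 deps=(None,None) exec_start@6 write@7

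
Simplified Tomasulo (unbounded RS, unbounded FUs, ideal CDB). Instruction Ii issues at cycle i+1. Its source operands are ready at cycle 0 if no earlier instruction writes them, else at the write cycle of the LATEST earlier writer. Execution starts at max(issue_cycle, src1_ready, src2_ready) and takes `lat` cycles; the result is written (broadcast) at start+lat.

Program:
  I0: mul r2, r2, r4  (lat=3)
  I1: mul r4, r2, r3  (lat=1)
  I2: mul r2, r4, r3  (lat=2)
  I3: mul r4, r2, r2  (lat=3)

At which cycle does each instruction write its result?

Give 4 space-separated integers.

I0 mul r2: issue@1 deps=(None,None) exec_start@1 write@4
I1 mul r4: issue@2 deps=(0,None) exec_start@4 write@5
I2 mul r2: issue@3 deps=(1,None) exec_start@5 write@7
I3 mul r4: issue@4 deps=(2,2) exec_start@7 write@10

Answer: 4 5 7 10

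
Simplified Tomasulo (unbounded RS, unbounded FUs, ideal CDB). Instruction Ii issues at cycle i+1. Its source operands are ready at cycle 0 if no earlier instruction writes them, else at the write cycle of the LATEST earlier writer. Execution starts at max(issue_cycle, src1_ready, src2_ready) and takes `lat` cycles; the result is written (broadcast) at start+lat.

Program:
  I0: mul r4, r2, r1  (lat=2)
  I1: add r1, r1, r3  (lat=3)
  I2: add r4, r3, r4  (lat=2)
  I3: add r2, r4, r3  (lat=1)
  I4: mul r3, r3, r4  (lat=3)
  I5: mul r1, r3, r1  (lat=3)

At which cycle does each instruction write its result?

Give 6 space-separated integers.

I0 mul r4: issue@1 deps=(None,None) exec_start@1 write@3
I1 add r1: issue@2 deps=(None,None) exec_start@2 write@5
I2 add r4: issue@3 deps=(None,0) exec_start@3 write@5
I3 add r2: issue@4 deps=(2,None) exec_start@5 write@6
I4 mul r3: issue@5 deps=(None,2) exec_start@5 write@8
I5 mul r1: issue@6 deps=(4,1) exec_start@8 write@11

Answer: 3 5 5 6 8 11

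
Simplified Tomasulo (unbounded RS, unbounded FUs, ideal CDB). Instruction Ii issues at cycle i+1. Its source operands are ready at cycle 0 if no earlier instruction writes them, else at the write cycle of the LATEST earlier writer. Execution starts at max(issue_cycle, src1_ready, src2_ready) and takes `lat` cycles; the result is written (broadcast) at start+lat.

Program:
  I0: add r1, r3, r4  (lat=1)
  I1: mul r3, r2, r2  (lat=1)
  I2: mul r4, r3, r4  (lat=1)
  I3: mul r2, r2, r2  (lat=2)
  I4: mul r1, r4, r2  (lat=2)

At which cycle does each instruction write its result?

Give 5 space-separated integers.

I0 add r1: issue@1 deps=(None,None) exec_start@1 write@2
I1 mul r3: issue@2 deps=(None,None) exec_start@2 write@3
I2 mul r4: issue@3 deps=(1,None) exec_start@3 write@4
I3 mul r2: issue@4 deps=(None,None) exec_start@4 write@6
I4 mul r1: issue@5 deps=(2,3) exec_start@6 write@8

Answer: 2 3 4 6 8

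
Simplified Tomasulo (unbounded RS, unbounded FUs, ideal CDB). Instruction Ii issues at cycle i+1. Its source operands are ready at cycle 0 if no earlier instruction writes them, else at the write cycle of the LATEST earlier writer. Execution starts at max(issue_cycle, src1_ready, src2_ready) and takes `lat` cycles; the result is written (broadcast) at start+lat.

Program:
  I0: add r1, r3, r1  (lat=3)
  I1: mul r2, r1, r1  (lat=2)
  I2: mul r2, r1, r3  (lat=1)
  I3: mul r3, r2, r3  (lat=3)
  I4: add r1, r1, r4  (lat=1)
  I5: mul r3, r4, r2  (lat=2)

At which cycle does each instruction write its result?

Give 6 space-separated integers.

I0 add r1: issue@1 deps=(None,None) exec_start@1 write@4
I1 mul r2: issue@2 deps=(0,0) exec_start@4 write@6
I2 mul r2: issue@3 deps=(0,None) exec_start@4 write@5
I3 mul r3: issue@4 deps=(2,None) exec_start@5 write@8
I4 add r1: issue@5 deps=(0,None) exec_start@5 write@6
I5 mul r3: issue@6 deps=(None,2) exec_start@6 write@8

Answer: 4 6 5 8 6 8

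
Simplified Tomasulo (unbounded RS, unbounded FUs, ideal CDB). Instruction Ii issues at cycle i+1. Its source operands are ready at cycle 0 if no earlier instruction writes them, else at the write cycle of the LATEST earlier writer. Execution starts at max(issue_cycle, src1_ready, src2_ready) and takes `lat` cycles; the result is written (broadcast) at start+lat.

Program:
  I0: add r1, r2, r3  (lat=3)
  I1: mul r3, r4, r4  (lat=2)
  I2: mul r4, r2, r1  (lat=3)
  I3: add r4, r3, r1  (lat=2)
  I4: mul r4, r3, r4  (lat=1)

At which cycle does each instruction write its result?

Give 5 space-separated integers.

Answer: 4 4 7 6 7

Derivation:
I0 add r1: issue@1 deps=(None,None) exec_start@1 write@4
I1 mul r3: issue@2 deps=(None,None) exec_start@2 write@4
I2 mul r4: issue@3 deps=(None,0) exec_start@4 write@7
I3 add r4: issue@4 deps=(1,0) exec_start@4 write@6
I4 mul r4: issue@5 deps=(1,3) exec_start@6 write@7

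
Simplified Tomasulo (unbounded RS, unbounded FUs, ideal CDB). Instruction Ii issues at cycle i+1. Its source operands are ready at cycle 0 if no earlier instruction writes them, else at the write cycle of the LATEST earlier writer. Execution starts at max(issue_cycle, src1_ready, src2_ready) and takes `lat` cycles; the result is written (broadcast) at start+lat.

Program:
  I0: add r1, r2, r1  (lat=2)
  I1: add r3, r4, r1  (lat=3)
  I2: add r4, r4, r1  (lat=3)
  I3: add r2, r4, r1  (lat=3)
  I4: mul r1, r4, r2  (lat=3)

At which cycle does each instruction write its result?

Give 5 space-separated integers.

I0 add r1: issue@1 deps=(None,None) exec_start@1 write@3
I1 add r3: issue@2 deps=(None,0) exec_start@3 write@6
I2 add r4: issue@3 deps=(None,0) exec_start@3 write@6
I3 add r2: issue@4 deps=(2,0) exec_start@6 write@9
I4 mul r1: issue@5 deps=(2,3) exec_start@9 write@12

Answer: 3 6 6 9 12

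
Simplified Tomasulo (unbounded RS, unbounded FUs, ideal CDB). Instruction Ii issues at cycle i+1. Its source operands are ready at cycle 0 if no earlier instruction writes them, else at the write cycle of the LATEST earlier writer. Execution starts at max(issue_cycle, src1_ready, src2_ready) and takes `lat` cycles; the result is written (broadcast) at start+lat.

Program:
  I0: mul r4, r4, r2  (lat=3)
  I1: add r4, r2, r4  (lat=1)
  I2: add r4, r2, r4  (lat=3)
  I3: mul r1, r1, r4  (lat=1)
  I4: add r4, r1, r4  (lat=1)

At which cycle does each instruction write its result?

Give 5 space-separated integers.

I0 mul r4: issue@1 deps=(None,None) exec_start@1 write@4
I1 add r4: issue@2 deps=(None,0) exec_start@4 write@5
I2 add r4: issue@3 deps=(None,1) exec_start@5 write@8
I3 mul r1: issue@4 deps=(None,2) exec_start@8 write@9
I4 add r4: issue@5 deps=(3,2) exec_start@9 write@10

Answer: 4 5 8 9 10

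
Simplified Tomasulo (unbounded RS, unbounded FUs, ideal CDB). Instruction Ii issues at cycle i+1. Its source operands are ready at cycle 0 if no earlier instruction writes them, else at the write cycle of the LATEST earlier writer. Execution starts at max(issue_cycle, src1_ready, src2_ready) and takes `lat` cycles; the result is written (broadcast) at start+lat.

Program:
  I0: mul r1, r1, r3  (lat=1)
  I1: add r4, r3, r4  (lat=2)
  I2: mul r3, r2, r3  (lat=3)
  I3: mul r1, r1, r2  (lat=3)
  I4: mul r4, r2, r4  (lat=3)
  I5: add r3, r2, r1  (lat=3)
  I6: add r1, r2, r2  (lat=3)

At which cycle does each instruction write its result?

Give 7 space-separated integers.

I0 mul r1: issue@1 deps=(None,None) exec_start@1 write@2
I1 add r4: issue@2 deps=(None,None) exec_start@2 write@4
I2 mul r3: issue@3 deps=(None,None) exec_start@3 write@6
I3 mul r1: issue@4 deps=(0,None) exec_start@4 write@7
I4 mul r4: issue@5 deps=(None,1) exec_start@5 write@8
I5 add r3: issue@6 deps=(None,3) exec_start@7 write@10
I6 add r1: issue@7 deps=(None,None) exec_start@7 write@10

Answer: 2 4 6 7 8 10 10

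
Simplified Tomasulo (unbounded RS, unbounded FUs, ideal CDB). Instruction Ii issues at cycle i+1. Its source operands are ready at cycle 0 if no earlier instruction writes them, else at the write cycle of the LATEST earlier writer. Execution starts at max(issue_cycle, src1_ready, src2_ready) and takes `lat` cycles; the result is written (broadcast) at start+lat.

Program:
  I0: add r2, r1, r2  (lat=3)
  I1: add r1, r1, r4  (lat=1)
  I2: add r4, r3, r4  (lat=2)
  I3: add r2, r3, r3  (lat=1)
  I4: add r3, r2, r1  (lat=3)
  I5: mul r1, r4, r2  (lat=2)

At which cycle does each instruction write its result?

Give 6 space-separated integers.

Answer: 4 3 5 5 8 8

Derivation:
I0 add r2: issue@1 deps=(None,None) exec_start@1 write@4
I1 add r1: issue@2 deps=(None,None) exec_start@2 write@3
I2 add r4: issue@3 deps=(None,None) exec_start@3 write@5
I3 add r2: issue@4 deps=(None,None) exec_start@4 write@5
I4 add r3: issue@5 deps=(3,1) exec_start@5 write@8
I5 mul r1: issue@6 deps=(2,3) exec_start@6 write@8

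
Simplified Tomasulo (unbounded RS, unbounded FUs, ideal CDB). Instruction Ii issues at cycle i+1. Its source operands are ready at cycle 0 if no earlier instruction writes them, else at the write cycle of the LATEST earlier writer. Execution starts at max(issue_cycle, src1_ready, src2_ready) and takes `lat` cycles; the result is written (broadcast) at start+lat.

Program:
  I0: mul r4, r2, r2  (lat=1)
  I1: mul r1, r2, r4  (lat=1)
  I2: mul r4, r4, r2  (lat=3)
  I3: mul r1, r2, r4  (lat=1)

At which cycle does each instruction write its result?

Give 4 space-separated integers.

I0 mul r4: issue@1 deps=(None,None) exec_start@1 write@2
I1 mul r1: issue@2 deps=(None,0) exec_start@2 write@3
I2 mul r4: issue@3 deps=(0,None) exec_start@3 write@6
I3 mul r1: issue@4 deps=(None,2) exec_start@6 write@7

Answer: 2 3 6 7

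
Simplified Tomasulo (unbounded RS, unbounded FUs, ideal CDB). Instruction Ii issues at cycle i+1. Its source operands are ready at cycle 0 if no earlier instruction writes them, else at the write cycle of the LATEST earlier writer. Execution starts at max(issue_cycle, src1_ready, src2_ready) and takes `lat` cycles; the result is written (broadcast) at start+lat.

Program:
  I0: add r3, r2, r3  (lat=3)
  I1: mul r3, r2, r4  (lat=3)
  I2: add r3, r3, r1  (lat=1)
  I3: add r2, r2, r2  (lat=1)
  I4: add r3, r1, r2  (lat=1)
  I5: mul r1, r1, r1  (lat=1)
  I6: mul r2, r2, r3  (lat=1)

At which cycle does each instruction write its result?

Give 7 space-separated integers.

Answer: 4 5 6 5 6 7 8

Derivation:
I0 add r3: issue@1 deps=(None,None) exec_start@1 write@4
I1 mul r3: issue@2 deps=(None,None) exec_start@2 write@5
I2 add r3: issue@3 deps=(1,None) exec_start@5 write@6
I3 add r2: issue@4 deps=(None,None) exec_start@4 write@5
I4 add r3: issue@5 deps=(None,3) exec_start@5 write@6
I5 mul r1: issue@6 deps=(None,None) exec_start@6 write@7
I6 mul r2: issue@7 deps=(3,4) exec_start@7 write@8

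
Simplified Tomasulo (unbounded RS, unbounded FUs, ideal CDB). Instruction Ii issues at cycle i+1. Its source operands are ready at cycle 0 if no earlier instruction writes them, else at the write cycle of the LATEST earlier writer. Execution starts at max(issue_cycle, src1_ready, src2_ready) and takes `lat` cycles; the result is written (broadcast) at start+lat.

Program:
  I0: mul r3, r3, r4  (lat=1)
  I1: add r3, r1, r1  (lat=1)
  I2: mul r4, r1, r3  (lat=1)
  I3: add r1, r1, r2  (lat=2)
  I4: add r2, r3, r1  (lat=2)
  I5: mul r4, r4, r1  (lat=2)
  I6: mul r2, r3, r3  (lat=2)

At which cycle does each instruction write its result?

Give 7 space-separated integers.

Answer: 2 3 4 6 8 8 9

Derivation:
I0 mul r3: issue@1 deps=(None,None) exec_start@1 write@2
I1 add r3: issue@2 deps=(None,None) exec_start@2 write@3
I2 mul r4: issue@3 deps=(None,1) exec_start@3 write@4
I3 add r1: issue@4 deps=(None,None) exec_start@4 write@6
I4 add r2: issue@5 deps=(1,3) exec_start@6 write@8
I5 mul r4: issue@6 deps=(2,3) exec_start@6 write@8
I6 mul r2: issue@7 deps=(1,1) exec_start@7 write@9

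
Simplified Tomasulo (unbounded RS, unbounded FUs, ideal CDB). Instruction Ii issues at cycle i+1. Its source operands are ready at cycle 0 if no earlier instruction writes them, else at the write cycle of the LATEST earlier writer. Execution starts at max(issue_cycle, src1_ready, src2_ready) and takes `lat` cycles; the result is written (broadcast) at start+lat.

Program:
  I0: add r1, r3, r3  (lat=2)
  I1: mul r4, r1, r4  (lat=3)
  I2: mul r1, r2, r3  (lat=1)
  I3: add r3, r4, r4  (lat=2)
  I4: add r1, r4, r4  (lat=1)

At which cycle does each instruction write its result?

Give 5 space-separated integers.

Answer: 3 6 4 8 7

Derivation:
I0 add r1: issue@1 deps=(None,None) exec_start@1 write@3
I1 mul r4: issue@2 deps=(0,None) exec_start@3 write@6
I2 mul r1: issue@3 deps=(None,None) exec_start@3 write@4
I3 add r3: issue@4 deps=(1,1) exec_start@6 write@8
I4 add r1: issue@5 deps=(1,1) exec_start@6 write@7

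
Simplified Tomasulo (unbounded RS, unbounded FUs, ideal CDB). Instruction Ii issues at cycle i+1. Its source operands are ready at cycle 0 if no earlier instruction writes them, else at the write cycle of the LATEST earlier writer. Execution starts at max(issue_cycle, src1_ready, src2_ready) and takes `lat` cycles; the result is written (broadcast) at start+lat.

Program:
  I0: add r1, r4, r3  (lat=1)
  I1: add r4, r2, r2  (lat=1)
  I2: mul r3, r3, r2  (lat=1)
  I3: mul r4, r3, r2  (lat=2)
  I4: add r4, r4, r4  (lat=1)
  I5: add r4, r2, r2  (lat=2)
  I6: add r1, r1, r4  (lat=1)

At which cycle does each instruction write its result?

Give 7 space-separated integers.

I0 add r1: issue@1 deps=(None,None) exec_start@1 write@2
I1 add r4: issue@2 deps=(None,None) exec_start@2 write@3
I2 mul r3: issue@3 deps=(None,None) exec_start@3 write@4
I3 mul r4: issue@4 deps=(2,None) exec_start@4 write@6
I4 add r4: issue@5 deps=(3,3) exec_start@6 write@7
I5 add r4: issue@6 deps=(None,None) exec_start@6 write@8
I6 add r1: issue@7 deps=(0,5) exec_start@8 write@9

Answer: 2 3 4 6 7 8 9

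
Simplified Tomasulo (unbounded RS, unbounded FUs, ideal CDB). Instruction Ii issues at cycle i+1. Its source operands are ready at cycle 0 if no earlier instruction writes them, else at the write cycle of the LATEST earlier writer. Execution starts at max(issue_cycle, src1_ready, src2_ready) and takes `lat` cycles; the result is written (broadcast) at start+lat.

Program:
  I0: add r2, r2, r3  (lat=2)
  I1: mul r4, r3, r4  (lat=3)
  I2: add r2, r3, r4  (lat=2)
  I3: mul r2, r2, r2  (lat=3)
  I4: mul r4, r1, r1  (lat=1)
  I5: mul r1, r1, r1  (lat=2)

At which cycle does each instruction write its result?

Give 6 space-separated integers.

Answer: 3 5 7 10 6 8

Derivation:
I0 add r2: issue@1 deps=(None,None) exec_start@1 write@3
I1 mul r4: issue@2 deps=(None,None) exec_start@2 write@5
I2 add r2: issue@3 deps=(None,1) exec_start@5 write@7
I3 mul r2: issue@4 deps=(2,2) exec_start@7 write@10
I4 mul r4: issue@5 deps=(None,None) exec_start@5 write@6
I5 mul r1: issue@6 deps=(None,None) exec_start@6 write@8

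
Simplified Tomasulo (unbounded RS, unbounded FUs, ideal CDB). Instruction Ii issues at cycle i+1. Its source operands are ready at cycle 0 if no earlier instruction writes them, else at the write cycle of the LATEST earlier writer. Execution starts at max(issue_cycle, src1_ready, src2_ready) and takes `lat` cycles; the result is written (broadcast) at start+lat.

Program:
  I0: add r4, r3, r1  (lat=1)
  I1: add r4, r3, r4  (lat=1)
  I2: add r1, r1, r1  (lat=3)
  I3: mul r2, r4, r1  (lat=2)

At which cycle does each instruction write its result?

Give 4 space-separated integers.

I0 add r4: issue@1 deps=(None,None) exec_start@1 write@2
I1 add r4: issue@2 deps=(None,0) exec_start@2 write@3
I2 add r1: issue@3 deps=(None,None) exec_start@3 write@6
I3 mul r2: issue@4 deps=(1,2) exec_start@6 write@8

Answer: 2 3 6 8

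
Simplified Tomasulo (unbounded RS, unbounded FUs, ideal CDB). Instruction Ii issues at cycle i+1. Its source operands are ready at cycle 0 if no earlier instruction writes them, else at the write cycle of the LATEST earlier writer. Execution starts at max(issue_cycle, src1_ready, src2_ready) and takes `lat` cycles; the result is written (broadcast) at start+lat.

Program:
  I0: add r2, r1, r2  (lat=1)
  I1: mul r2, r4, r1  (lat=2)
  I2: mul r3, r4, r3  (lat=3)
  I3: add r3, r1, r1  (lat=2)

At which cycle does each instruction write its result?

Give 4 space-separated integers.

Answer: 2 4 6 6

Derivation:
I0 add r2: issue@1 deps=(None,None) exec_start@1 write@2
I1 mul r2: issue@2 deps=(None,None) exec_start@2 write@4
I2 mul r3: issue@3 deps=(None,None) exec_start@3 write@6
I3 add r3: issue@4 deps=(None,None) exec_start@4 write@6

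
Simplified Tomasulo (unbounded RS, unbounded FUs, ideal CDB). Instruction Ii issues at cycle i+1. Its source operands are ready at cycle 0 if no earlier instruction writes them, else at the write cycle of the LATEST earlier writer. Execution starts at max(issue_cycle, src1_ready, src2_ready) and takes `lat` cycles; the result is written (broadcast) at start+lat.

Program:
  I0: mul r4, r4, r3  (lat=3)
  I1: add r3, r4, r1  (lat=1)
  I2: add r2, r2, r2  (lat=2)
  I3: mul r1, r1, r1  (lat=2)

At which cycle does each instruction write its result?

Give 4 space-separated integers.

I0 mul r4: issue@1 deps=(None,None) exec_start@1 write@4
I1 add r3: issue@2 deps=(0,None) exec_start@4 write@5
I2 add r2: issue@3 deps=(None,None) exec_start@3 write@5
I3 mul r1: issue@4 deps=(None,None) exec_start@4 write@6

Answer: 4 5 5 6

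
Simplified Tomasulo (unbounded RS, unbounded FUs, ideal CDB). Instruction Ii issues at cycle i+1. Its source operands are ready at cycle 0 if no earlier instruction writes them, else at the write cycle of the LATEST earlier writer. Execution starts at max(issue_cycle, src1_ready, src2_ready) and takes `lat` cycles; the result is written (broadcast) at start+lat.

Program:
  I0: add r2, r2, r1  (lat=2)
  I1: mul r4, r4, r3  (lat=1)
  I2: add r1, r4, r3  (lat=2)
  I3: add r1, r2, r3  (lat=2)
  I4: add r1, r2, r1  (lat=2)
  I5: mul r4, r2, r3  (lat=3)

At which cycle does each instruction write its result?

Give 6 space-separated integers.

I0 add r2: issue@1 deps=(None,None) exec_start@1 write@3
I1 mul r4: issue@2 deps=(None,None) exec_start@2 write@3
I2 add r1: issue@3 deps=(1,None) exec_start@3 write@5
I3 add r1: issue@4 deps=(0,None) exec_start@4 write@6
I4 add r1: issue@5 deps=(0,3) exec_start@6 write@8
I5 mul r4: issue@6 deps=(0,None) exec_start@6 write@9

Answer: 3 3 5 6 8 9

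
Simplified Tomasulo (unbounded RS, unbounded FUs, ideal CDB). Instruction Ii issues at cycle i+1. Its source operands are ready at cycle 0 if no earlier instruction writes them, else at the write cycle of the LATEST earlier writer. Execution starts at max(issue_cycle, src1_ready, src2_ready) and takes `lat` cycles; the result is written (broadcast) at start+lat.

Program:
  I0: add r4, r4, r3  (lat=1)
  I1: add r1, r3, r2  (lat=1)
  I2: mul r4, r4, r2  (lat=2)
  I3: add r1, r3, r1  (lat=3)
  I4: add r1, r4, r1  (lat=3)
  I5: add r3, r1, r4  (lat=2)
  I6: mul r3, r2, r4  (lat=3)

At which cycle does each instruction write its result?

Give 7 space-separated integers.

I0 add r4: issue@1 deps=(None,None) exec_start@1 write@2
I1 add r1: issue@2 deps=(None,None) exec_start@2 write@3
I2 mul r4: issue@3 deps=(0,None) exec_start@3 write@5
I3 add r1: issue@4 deps=(None,1) exec_start@4 write@7
I4 add r1: issue@5 deps=(2,3) exec_start@7 write@10
I5 add r3: issue@6 deps=(4,2) exec_start@10 write@12
I6 mul r3: issue@7 deps=(None,2) exec_start@7 write@10

Answer: 2 3 5 7 10 12 10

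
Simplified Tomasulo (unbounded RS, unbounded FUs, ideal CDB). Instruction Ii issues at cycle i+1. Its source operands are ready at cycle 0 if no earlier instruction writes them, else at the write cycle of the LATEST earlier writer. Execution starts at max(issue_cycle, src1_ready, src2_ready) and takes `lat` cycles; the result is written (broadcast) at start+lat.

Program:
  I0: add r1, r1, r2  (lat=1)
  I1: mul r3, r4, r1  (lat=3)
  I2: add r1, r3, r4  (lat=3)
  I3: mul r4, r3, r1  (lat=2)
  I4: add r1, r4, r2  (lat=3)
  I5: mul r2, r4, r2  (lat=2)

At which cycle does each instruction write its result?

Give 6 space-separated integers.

Answer: 2 5 8 10 13 12

Derivation:
I0 add r1: issue@1 deps=(None,None) exec_start@1 write@2
I1 mul r3: issue@2 deps=(None,0) exec_start@2 write@5
I2 add r1: issue@3 deps=(1,None) exec_start@5 write@8
I3 mul r4: issue@4 deps=(1,2) exec_start@8 write@10
I4 add r1: issue@5 deps=(3,None) exec_start@10 write@13
I5 mul r2: issue@6 deps=(3,None) exec_start@10 write@12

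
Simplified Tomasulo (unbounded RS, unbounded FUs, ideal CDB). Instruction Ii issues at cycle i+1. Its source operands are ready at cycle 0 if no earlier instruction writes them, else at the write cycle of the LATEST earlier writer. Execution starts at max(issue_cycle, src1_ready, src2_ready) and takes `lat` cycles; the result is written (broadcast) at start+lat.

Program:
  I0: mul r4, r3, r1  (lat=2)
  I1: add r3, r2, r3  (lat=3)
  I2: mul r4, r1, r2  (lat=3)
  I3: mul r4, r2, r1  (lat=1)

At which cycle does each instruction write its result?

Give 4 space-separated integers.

I0 mul r4: issue@1 deps=(None,None) exec_start@1 write@3
I1 add r3: issue@2 deps=(None,None) exec_start@2 write@5
I2 mul r4: issue@3 deps=(None,None) exec_start@3 write@6
I3 mul r4: issue@4 deps=(None,None) exec_start@4 write@5

Answer: 3 5 6 5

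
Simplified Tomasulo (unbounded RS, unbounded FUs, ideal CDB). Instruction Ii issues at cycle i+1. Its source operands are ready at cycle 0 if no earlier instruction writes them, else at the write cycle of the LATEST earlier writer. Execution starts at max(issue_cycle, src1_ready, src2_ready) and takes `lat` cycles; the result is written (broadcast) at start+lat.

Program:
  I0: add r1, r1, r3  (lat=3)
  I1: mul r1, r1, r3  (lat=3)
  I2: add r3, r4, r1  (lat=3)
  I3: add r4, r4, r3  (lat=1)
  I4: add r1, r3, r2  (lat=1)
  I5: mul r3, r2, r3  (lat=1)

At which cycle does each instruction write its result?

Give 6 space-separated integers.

I0 add r1: issue@1 deps=(None,None) exec_start@1 write@4
I1 mul r1: issue@2 deps=(0,None) exec_start@4 write@7
I2 add r3: issue@3 deps=(None,1) exec_start@7 write@10
I3 add r4: issue@4 deps=(None,2) exec_start@10 write@11
I4 add r1: issue@5 deps=(2,None) exec_start@10 write@11
I5 mul r3: issue@6 deps=(None,2) exec_start@10 write@11

Answer: 4 7 10 11 11 11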